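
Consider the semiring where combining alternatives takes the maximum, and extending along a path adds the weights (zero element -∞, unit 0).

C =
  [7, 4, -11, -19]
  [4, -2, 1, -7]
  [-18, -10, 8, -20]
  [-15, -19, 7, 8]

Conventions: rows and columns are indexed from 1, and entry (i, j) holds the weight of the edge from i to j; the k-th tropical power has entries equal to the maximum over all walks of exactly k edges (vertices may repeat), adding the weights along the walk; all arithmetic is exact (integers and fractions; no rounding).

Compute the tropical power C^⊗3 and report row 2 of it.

C^⊗2:
  [14, 11, 5, -3]
  [11, 8, 9, 1]
  [-6, -2, 16, -12]
  [-7, -3, 15, 16]
C^⊗3:
  [21, 18, 13, 5]
  [18, 15, 17, 9]
  [2, 6, 24, -4]
  [1, 5, 23, 24]
Answer: row 2 of C^⊗3 = [18, 15, 17, 9]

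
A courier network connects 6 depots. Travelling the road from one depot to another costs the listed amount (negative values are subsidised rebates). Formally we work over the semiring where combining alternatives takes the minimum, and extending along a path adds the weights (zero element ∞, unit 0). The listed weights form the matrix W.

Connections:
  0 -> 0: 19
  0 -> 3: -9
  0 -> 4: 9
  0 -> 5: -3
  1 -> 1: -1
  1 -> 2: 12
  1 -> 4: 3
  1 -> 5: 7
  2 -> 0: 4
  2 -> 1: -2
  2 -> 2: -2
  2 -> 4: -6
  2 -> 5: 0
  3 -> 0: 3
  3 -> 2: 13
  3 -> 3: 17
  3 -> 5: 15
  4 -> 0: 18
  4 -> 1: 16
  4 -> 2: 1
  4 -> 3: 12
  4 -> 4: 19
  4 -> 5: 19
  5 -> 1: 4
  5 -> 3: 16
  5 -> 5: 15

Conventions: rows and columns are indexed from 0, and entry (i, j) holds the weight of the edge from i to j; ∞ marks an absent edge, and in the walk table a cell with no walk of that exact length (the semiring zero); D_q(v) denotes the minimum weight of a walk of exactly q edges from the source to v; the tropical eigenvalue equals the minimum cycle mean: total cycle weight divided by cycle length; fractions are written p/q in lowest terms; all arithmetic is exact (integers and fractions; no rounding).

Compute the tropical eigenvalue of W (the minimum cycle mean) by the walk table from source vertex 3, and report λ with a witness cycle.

q=0: [∞, ∞, ∞, 0, ∞, ∞]
q=1: [3, ∞, 13, 17, ∞, 15]
q=2: [17, 11, 11, -6, 7, 0]
q=3: [-3, 4, 7, 8, 5, 9]
q=4: [11, 3, 5, -12, 1, -6]
q=5: [-9, -2, 1, 2, -1, 3]
q=6: [5, -3, -1, -18, -5, -12]
Optimal cycle mean attained by: cycle 0->3->0, total (-9) + 3, length 2.
Answer: λ = -3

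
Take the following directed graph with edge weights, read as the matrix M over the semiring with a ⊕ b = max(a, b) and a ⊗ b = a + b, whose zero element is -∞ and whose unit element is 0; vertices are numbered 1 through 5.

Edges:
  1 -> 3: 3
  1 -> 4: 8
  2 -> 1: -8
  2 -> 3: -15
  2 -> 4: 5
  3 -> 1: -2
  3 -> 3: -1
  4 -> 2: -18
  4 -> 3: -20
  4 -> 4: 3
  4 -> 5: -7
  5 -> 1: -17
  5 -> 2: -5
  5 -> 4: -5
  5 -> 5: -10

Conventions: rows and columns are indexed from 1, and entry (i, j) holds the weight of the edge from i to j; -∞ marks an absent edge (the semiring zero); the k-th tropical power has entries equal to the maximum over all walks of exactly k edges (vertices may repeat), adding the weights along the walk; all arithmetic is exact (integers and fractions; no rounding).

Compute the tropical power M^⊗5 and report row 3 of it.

M^⊗2:
  [1, -10, 2, 11, 1]
  [-17, -13, -5, 8, -2]
  [-3, -∞, 1, 6, -∞]
  [-22, -12, -17, 6, -4]
  [-13, -15, -14, 0, -12]
M^⊗3:
  [0, -4, 4, 14, 4]
  [-7, -7, -6, 11, 1]
  [-1, -12, 0, 9, -1]
  [-19, -9, -14, 9, -1]
  [-16, -17, -10, 3, -7]
M^⊗4:
  [2, -1, 3, 17, 7]
  [-8, -4, -4, 14, 4]
  [-2, -6, 2, 12, 2]
  [-16, -6, -11, 12, 2]
  [-12, -12, -11, 6, -4]
M^⊗5:
  [1, 2, 5, 20, 10]
  [-6, -1, -5, 17, 7]
  [0, -3, 1, 15, 5]
  [-13, -3, -8, 15, 5]
  [-13, -9, -9, 9, -1]
Answer: row 3 of M^⊗5 = [0, -3, 1, 15, 5]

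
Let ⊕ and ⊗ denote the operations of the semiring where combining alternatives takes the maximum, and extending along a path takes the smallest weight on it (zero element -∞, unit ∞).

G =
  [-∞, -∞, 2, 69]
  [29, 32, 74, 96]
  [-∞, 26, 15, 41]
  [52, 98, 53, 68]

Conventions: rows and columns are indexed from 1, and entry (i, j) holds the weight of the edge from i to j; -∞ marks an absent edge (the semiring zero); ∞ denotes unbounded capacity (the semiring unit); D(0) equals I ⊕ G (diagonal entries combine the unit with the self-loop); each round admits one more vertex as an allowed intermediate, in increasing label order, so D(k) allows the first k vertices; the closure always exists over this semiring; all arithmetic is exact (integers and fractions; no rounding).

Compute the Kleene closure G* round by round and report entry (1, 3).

D(0):
  [∞, -∞, 2, 69]
  [29, ∞, 74, 96]
  [-∞, 26, ∞, 41]
  [52, 98, 53, ∞]
D(1):
  [∞, -∞, 2, 69]
  [29, ∞, 74, 96]
  [-∞, 26, ∞, 41]
  [52, 98, 53, ∞]
D(2):
  [∞, -∞, 2, 69]
  [29, ∞, 74, 96]
  [26, 26, ∞, 41]
  [52, 98, 74, ∞]
D(3):
  [∞, 2, 2, 69]
  [29, ∞, 74, 96]
  [26, 26, ∞, 41]
  [52, 98, 74, ∞]
D(4):
  [∞, 69, 69, 69]
  [52, ∞, 74, 96]
  [41, 41, ∞, 41]
  [52, 98, 74, ∞]
Answer: G*[1][3] = 69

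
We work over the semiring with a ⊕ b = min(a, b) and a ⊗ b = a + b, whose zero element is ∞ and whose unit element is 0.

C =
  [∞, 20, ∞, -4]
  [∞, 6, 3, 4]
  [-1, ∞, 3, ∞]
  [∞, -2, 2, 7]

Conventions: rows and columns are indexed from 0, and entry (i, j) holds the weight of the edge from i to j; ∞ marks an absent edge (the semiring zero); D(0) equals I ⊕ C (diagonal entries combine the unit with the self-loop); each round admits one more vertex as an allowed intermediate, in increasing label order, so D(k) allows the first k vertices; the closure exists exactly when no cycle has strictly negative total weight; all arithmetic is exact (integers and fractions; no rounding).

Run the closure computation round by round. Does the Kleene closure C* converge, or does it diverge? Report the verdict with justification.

D(0):
  [0, 20, ∞, -4]
  [∞, 0, 3, 4]
  [-1, ∞, 0, ∞]
  [∞, -2, 2, 0]
D(1):
  [0, 20, ∞, -4]
  [∞, 0, 3, 4]
  [-1, 19, 0, -5]
  [∞, -2, 2, 0]
D(2):
  [0, 20, 23, -4]
  [∞, 0, 3, 4]
  [-1, 19, 0, -5]
  [∞, -2, 1, 0]
Detection: at round 3, diagonal entry (3, 3) turns strictly negative.
Key observation: the cycle 3->1->2->0->3 has total weight (-2) + 3 + (-1) + (-4), which is strictly negative.
Answer: DIVERGES — negative cycle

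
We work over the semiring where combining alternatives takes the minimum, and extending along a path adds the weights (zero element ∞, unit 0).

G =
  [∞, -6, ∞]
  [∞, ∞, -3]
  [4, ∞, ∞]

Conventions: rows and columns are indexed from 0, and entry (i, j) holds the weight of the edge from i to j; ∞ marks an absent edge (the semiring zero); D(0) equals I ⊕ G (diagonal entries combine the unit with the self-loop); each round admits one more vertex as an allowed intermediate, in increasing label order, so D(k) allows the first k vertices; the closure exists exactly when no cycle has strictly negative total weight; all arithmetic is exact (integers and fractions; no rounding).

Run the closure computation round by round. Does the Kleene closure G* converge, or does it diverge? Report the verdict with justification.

D(0):
  [0, -6, ∞]
  [∞, 0, -3]
  [4, ∞, 0]
D(1):
  [0, -6, ∞]
  [∞, 0, -3]
  [4, -2, 0]
Detection: at round 2, diagonal entry (2, 2) turns strictly negative.
Key observation: the cycle 2->0->1->2 has total weight 4 + (-6) + (-3), which is strictly negative.
Answer: DIVERGES — negative cycle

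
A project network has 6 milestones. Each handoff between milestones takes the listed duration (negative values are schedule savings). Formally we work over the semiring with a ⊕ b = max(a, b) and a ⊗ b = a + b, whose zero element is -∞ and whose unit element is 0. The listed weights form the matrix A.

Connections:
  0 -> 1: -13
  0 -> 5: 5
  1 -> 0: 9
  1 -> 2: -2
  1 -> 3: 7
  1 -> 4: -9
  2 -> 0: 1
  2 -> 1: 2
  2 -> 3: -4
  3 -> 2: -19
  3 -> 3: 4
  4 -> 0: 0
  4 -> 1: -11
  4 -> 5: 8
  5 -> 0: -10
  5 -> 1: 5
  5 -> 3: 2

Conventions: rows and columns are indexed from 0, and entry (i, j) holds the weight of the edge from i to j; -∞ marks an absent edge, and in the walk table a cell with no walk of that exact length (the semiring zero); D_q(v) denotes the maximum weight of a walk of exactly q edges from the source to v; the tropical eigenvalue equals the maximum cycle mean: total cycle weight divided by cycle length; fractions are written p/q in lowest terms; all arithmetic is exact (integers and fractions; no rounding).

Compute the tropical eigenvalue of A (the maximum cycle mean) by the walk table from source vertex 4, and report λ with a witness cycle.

q=0: [-∞, -∞, -∞, -∞, 0, -∞]
q=1: [0, -11, -∞, -∞, -∞, 8]
q=2: [-2, 13, -13, 10, -20, 5]
q=3: [22, 10, 11, 20, 4, 3]
q=4: [19, 13, 8, 24, 1, 27]
q=5: [22, 32, 11, 29, 4, 24]
q=6: [41, 29, 30, 39, 23, 27]
Optimal cycle mean attained by: cycle 0->5->1->0, total 5 + 5 + 9, length 3.
Answer: λ = 19/3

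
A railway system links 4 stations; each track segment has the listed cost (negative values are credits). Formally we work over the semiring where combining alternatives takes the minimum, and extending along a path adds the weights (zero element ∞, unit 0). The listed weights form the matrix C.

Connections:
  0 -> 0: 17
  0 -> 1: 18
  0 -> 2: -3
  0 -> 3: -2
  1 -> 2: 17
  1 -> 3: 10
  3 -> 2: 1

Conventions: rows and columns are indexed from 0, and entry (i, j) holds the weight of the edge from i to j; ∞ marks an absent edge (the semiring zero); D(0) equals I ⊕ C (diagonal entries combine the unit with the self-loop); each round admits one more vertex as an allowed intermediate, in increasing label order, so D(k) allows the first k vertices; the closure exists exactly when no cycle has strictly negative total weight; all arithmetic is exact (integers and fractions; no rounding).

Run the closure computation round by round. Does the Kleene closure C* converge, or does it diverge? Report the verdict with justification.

D(0):
  [0, 18, -3, -2]
  [∞, 0, 17, 10]
  [∞, ∞, 0, ∞]
  [∞, ∞, 1, 0]
D(1):
  [0, 18, -3, -2]
  [∞, 0, 17, 10]
  [∞, ∞, 0, ∞]
  [∞, ∞, 1, 0]
D(2):
  [0, 18, -3, -2]
  [∞, 0, 17, 10]
  [∞, ∞, 0, ∞]
  [∞, ∞, 1, 0]
D(3):
  [0, 18, -3, -2]
  [∞, 0, 17, 10]
  [∞, ∞, 0, ∞]
  [∞, ∞, 1, 0]
D(4):
  [0, 18, -3, -2]
  [∞, 0, 11, 10]
  [∞, ∞, 0, ∞]
  [∞, ∞, 1, 0]
Key observation: every diagonal entry stays at the unit through all rounds, so no improving cycle exists.
Answer: CONVERGES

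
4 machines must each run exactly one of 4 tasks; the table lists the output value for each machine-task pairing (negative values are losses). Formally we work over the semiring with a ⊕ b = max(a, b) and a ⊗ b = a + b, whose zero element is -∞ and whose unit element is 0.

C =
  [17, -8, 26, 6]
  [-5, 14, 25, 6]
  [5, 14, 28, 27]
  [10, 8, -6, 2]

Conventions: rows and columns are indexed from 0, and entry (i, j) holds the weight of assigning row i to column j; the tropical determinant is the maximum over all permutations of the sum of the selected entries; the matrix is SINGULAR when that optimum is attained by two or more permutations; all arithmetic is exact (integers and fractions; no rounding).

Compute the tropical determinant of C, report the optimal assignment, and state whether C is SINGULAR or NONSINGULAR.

σ = (0, 1, 2, 3): 17 + 14 + 28 + 2 = 61
σ = (0, 1, 3, 2): 17 + 14 + 27 + (-6) = 52
σ = (0, 2, 1, 3): 17 + 25 + 14 + 2 = 58
σ = (0, 2, 3, 1): 17 + 25 + 27 + 8 = 77
σ = (0, 3, 1, 2): 17 + 6 + 14 + (-6) = 31
σ = (0, 3, 2, 1): 17 + 6 + 28 + 8 = 59
σ = (1, 0, 2, 3): (-8) + (-5) + 28 + 2 = 17
σ = (1, 0, 3, 2): (-8) + (-5) + 27 + (-6) = 8
σ = (1, 2, 0, 3): (-8) + 25 + 5 + 2 = 24
σ = (1, 2, 3, 0): (-8) + 25 + 27 + 10 = 54
σ = (1, 3, 0, 2): (-8) + 6 + 5 + (-6) = -3
σ = (1, 3, 2, 0): (-8) + 6 + 28 + 10 = 36
σ = (2, 0, 1, 3): 26 + (-5) + 14 + 2 = 37
σ = (2, 0, 3, 1): 26 + (-5) + 27 + 8 = 56
σ = (2, 1, 0, 3): 26 + 14 + 5 + 2 = 47
σ = (2, 1, 3, 0): 26 + 14 + 27 + 10 = 77
σ = (2, 3, 0, 1): 26 + 6 + 5 + 8 = 45
σ = (2, 3, 1, 0): 26 + 6 + 14 + 10 = 56
σ = (3, 0, 1, 2): 6 + (-5) + 14 + (-6) = 9
σ = (3, 0, 2, 1): 6 + (-5) + 28 + 8 = 37
σ = (3, 1, 0, 2): 6 + 14 + 5 + (-6) = 19
σ = (3, 1, 2, 0): 6 + 14 + 28 + 10 = 58
σ = (3, 2, 0, 1): 6 + 25 + 5 + 8 = 44
σ = (3, 2, 1, 0): 6 + 25 + 14 + 10 = 55
Optimal value attained by: σ = (0, 2, 3, 1).
Answer: det⊕(C) = 77; verdict: SINGULAR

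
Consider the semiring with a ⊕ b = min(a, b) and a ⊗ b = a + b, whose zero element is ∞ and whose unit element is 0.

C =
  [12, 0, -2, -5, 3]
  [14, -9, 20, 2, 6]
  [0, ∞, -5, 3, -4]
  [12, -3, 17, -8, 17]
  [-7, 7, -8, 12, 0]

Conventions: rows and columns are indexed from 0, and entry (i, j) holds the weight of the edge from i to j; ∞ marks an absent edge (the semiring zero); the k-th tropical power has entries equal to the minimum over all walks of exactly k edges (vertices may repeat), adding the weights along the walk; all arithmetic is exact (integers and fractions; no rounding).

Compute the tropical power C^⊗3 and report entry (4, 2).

C^⊗2:
  [-4, -9, -7, -13, -6]
  [-1, -18, -2, -7, -3]
  [-11, 0, -12, -5, -9]
  [4, -12, 9, -16, 3]
  [-8, -7, -13, -12, -12]
C^⊗3:
  [-13, -18, -14, -21, -11]
  [-10, -27, -11, -16, -12]
  [-16, -11, -17, -16, -16]
  [-4, -21, -5, -24, -6]
  [-19, -16, -20, -20, -17]
Key observation: the optimum is the walk 4->2->4->2, with weight (-8) + (-4) + (-8) = -20.
Optimal value attained by: walk 4->2->4->2.
Answer: (C^⊗3)[4][2] = -20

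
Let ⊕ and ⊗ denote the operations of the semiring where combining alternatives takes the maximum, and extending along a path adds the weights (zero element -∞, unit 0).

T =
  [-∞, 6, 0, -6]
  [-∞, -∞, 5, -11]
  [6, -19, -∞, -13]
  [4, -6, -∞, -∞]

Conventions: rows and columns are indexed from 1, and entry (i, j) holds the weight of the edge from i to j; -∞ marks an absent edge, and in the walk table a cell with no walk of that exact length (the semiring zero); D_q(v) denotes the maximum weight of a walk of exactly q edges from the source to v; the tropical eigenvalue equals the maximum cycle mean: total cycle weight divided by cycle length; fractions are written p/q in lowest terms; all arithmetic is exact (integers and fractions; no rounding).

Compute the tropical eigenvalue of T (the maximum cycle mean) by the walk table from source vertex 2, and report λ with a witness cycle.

q=0: [-∞, 0, -∞, -∞]
q=1: [-∞, -∞, 5, -11]
q=2: [11, -14, -∞, -8]
q=3: [-4, 17, 11, 5]
q=4: [17, 2, 22, 6]
Optimal cycle mean attained by: cycle 1->2->3->1, total 6 + 5 + 6, length 3.
Answer: λ = 17/3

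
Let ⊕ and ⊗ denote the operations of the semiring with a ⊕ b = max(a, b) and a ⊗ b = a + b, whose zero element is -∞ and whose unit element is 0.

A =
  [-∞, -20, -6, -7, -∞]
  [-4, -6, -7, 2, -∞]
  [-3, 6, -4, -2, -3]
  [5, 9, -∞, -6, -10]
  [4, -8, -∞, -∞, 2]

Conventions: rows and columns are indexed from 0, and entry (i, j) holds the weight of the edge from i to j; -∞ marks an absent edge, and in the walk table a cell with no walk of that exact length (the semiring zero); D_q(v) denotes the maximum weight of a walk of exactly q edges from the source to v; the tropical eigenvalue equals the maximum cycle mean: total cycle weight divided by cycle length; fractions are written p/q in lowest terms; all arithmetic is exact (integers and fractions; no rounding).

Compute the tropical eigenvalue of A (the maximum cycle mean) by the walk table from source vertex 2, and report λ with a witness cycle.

q=0: [-∞, -∞, 0, -∞, -∞]
q=1: [-3, 6, -4, -2, -3]
q=2: [3, 7, -1, 8, -1]
q=3: [13, 17, 0, 9, 1]
q=4: [14, 18, 10, 19, 3]
q=5: [24, 28, 11, 20, 9]
Optimal cycle mean attained by: cycle 1->3->1, total 2 + 9, length 2.
Answer: λ = 11/2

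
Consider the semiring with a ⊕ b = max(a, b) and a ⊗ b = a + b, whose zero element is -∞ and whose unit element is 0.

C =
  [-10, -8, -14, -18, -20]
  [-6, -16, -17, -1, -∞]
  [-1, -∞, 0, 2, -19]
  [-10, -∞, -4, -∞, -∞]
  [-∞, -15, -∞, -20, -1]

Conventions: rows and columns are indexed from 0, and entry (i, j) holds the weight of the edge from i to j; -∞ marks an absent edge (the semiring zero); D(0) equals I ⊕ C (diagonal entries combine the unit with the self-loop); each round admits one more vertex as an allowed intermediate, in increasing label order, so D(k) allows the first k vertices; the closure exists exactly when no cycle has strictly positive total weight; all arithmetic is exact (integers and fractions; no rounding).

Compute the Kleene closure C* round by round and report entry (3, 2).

D(0):
  [0, -8, -14, -18, -20]
  [-6, 0, -17, -1, -∞]
  [-1, -∞, 0, 2, -19]
  [-10, -∞, -4, 0, -∞]
  [-∞, -15, -∞, -20, 0]
D(1):
  [0, -8, -14, -18, -20]
  [-6, 0, -17, -1, -26]
  [-1, -9, 0, 2, -19]
  [-10, -18, -4, 0, -30]
  [-∞, -15, -∞, -20, 0]
D(2):
  [0, -8, -14, -9, -20]
  [-6, 0, -17, -1, -26]
  [-1, -9, 0, 2, -19]
  [-10, -18, -4, 0, -30]
  [-21, -15, -32, -16, 0]
D(3):
  [0, -8, -14, -9, -20]
  [-6, 0, -17, -1, -26]
  [-1, -9, 0, 2, -19]
  [-5, -13, -4, 0, -23]
  [-21, -15, -32, -16, 0]
D(4):
  [0, -8, -13, -9, -20]
  [-6, 0, -5, -1, -24]
  [-1, -9, 0, 2, -19]
  [-5, -13, -4, 0, -23]
  [-21, -15, -20, -16, 0]
D(5):
  [0, -8, -13, -9, -20]
  [-6, 0, -5, -1, -24]
  [-1, -9, 0, 2, -19]
  [-5, -13, -4, 0, -23]
  [-21, -15, -20, -16, 0]
Answer: C*[3][2] = -4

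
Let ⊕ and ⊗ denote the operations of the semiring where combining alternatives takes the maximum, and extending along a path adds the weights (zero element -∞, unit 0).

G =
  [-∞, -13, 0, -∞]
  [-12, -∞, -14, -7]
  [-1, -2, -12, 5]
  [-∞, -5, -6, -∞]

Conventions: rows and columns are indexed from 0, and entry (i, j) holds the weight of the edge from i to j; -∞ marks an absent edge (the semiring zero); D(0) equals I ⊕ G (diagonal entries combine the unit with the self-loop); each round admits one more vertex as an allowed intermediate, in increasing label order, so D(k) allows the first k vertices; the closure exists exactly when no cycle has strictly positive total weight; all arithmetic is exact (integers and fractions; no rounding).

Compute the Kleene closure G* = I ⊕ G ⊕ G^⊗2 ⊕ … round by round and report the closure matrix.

D(0):
  [0, -13, 0, -∞]
  [-12, 0, -14, -7]
  [-1, -2, 0, 5]
  [-∞, -5, -6, 0]
D(1):
  [0, -13, 0, -∞]
  [-12, 0, -12, -7]
  [-1, -2, 0, 5]
  [-∞, -5, -6, 0]
D(2):
  [0, -13, 0, -20]
  [-12, 0, -12, -7]
  [-1, -2, 0, 5]
  [-17, -5, -6, 0]
D(3):
  [0, -2, 0, 5]
  [-12, 0, -12, -7]
  [-1, -2, 0, 5]
  [-7, -5, -6, 0]
D(4):
  [0, 0, 0, 5]
  [-12, 0, -12, -7]
  [-1, 0, 0, 5]
  [-7, -5, -6, 0]
Answer: G* = [[0, 0, 0, 5], [-12, 0, -12, -7], [-1, 0, 0, 5], [-7, -5, -6, 0]]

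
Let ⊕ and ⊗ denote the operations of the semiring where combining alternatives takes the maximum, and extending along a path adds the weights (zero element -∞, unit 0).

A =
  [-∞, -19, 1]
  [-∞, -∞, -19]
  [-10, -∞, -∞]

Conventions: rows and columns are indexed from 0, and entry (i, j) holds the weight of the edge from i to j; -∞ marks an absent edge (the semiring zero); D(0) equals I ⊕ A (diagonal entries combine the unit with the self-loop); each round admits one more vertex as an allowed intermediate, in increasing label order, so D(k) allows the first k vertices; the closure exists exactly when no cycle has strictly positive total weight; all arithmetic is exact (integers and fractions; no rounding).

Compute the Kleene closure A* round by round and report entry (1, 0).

D(0):
  [0, -19, 1]
  [-∞, 0, -19]
  [-10, -∞, 0]
D(1):
  [0, -19, 1]
  [-∞, 0, -19]
  [-10, -29, 0]
D(2):
  [0, -19, 1]
  [-∞, 0, -19]
  [-10, -29, 0]
D(3):
  [0, -19, 1]
  [-29, 0, -19]
  [-10, -29, 0]
Answer: A*[1][0] = -29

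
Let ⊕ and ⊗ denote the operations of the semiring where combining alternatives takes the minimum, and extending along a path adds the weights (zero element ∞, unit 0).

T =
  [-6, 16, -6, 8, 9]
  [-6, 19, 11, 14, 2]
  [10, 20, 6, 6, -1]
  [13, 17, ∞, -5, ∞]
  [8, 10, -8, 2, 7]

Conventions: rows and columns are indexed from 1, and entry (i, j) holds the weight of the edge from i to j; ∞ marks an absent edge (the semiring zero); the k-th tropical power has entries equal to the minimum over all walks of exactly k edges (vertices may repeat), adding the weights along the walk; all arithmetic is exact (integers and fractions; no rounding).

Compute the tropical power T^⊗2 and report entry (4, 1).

T^⊗2:
  [-12, 10, -12, 0, -7]
  [-12, 10, -12, 2, 3]
  [4, 9, -9, 1, 5]
  [7, 12, 7, -10, 19]
  [2, 12, -2, -3, -9]
Key observation: the optimum is the walk 4->1->1, with weight 13 + (-6) = 7.
Optimal value attained by: walk 4->1->1.
Answer: (T^⊗2)[4][1] = 7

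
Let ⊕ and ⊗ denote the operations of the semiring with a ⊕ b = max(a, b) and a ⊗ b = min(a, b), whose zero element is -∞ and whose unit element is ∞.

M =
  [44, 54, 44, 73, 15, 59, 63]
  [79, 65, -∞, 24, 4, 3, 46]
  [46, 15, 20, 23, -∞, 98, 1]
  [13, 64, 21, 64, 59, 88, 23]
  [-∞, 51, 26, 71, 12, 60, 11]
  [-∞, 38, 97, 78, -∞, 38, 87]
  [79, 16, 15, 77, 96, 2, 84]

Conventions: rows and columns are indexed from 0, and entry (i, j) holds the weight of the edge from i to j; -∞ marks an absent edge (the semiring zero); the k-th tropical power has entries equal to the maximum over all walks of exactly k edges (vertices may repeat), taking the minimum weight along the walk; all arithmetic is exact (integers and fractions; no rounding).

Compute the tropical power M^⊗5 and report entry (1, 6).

M^⊗2:
  [63, 64, 59, 64, 63, 73, 63]
  [65, 65, 44, 73, 46, 59, 63]
  [44, 46, 97, 78, 23, 46, 87]
  [64, 64, 88, 78, 59, 64, 87]
  [51, 64, 60, 64, 59, 71, 60]
  [79, 64, 38, 77, 87, 97, 84]
  [79, 64, 44, 77, 84, 77, 84]
M^⊗3:
  [64, 64, 73, 73, 63, 64, 73]
  [65, 65, 59, 65, 63, 73, 63]
  [79, 64, 46, 77, 87, 97, 84]
  [79, 64, 64, 77, 87, 88, 84]
  [64, 64, 71, 71, 60, 64, 71]
  [79, 64, 97, 78, 84, 77, 87]
  [79, 64, 77, 77, 84, 77, 84]
M^⊗4:
  [73, 64, 64, 73, 73, 73, 73]
  [65, 65, 73, 73, 63, 65, 73]
  [79, 64, 97, 78, 84, 77, 87]
  [79, 64, 88, 78, 84, 77, 87]
  [71, 64, 64, 71, 71, 71, 71]
  [79, 64, 77, 77, 87, 97, 84]
  [79, 64, 77, 77, 84, 77, 84]
M^⊗5:
  [73, 64, 73, 73, 73, 73, 73]
  [73, 65, 65, 73, 73, 73, 73]
  [79, 64, 77, 77, 87, 97, 84]
  [79, 64, 77, 77, 87, 88, 84]
  [71, 64, 71, 71, 71, 71, 71]
  [79, 64, 97, 78, 84, 77, 87]
  [79, 64, 77, 77, 84, 77, 84]
Key observation: the optimum is the walk 1->0->3->5->6->6, with weight 79 min 73 min 88 min 87 min 84 = 73.
Optimal value attained by: walk 1->0->3->5->6->6.
Answer: (M^⊗5)[1][6] = 73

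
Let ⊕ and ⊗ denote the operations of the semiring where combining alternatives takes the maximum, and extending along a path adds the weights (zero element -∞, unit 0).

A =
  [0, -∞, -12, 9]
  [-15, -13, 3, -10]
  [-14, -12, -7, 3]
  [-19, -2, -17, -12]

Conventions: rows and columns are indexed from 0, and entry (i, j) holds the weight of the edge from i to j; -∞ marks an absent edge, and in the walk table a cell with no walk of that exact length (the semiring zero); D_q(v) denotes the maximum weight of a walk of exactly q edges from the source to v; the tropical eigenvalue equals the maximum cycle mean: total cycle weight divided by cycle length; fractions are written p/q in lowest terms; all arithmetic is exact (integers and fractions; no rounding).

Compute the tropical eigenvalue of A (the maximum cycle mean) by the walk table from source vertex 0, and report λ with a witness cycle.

q=0: [0, -∞, -∞, -∞]
q=1: [0, -∞, -12, 9]
q=2: [0, 7, -8, 9]
q=3: [0, 7, 10, 9]
q=4: [0, 7, 10, 13]
Optimal cycle mean attained by: cycle 1->2->3->1, total 3 + 3 + (-2), length 3.
Answer: λ = 4/3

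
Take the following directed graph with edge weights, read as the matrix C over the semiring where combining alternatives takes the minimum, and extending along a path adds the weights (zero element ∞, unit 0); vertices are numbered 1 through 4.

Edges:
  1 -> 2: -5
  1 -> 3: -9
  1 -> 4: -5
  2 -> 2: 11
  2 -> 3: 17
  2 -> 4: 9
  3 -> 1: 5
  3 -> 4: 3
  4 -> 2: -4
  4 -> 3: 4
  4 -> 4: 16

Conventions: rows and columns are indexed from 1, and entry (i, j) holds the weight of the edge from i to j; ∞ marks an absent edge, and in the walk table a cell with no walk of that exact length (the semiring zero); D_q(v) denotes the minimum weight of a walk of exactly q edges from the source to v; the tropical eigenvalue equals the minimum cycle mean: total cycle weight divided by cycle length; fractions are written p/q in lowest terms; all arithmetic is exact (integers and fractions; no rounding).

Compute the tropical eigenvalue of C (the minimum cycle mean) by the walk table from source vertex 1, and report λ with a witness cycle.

q=0: [0, ∞, ∞, ∞]
q=1: [∞, -5, -9, -5]
q=2: [-4, -9, -1, -6]
q=3: [4, -10, -13, -9]
q=4: [-8, -13, -5, -10]
Optimal cycle mean attained by: cycle 1->3->1, total (-9) + 5, length 2.
Answer: λ = -2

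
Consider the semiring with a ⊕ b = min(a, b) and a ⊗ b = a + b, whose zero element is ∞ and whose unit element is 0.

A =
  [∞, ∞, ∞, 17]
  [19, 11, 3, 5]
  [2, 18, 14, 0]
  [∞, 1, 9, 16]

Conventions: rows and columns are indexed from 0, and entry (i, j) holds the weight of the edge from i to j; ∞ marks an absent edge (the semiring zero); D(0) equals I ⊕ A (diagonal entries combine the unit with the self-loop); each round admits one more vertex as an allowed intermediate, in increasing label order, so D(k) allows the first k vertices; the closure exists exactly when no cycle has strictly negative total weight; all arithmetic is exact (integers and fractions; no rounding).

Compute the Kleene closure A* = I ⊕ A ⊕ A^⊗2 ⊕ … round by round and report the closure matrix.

D(0):
  [0, ∞, ∞, 17]
  [19, 0, 3, 5]
  [2, 18, 0, 0]
  [∞, 1, 9, 0]
D(1):
  [0, ∞, ∞, 17]
  [19, 0, 3, 5]
  [2, 18, 0, 0]
  [∞, 1, 9, 0]
D(2):
  [0, ∞, ∞, 17]
  [19, 0, 3, 5]
  [2, 18, 0, 0]
  [20, 1, 4, 0]
D(3):
  [0, ∞, ∞, 17]
  [5, 0, 3, 3]
  [2, 18, 0, 0]
  [6, 1, 4, 0]
D(4):
  [0, 18, 21, 17]
  [5, 0, 3, 3]
  [2, 1, 0, 0]
  [6, 1, 4, 0]
Answer: A* = [[0, 18, 21, 17], [5, 0, 3, 3], [2, 1, 0, 0], [6, 1, 4, 0]]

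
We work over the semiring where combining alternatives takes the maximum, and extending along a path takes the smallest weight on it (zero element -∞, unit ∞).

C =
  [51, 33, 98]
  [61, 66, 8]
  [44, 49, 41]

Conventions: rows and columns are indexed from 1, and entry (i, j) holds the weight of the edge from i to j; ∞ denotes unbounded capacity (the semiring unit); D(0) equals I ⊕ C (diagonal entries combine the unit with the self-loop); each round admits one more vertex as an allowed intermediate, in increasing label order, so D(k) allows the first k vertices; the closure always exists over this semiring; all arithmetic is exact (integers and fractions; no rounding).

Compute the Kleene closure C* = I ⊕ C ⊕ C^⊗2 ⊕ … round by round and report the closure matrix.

D(0):
  [∞, 33, 98]
  [61, ∞, 8]
  [44, 49, ∞]
D(1):
  [∞, 33, 98]
  [61, ∞, 61]
  [44, 49, ∞]
D(2):
  [∞, 33, 98]
  [61, ∞, 61]
  [49, 49, ∞]
D(3):
  [∞, 49, 98]
  [61, ∞, 61]
  [49, 49, ∞]
Answer: C* = [[∞, 49, 98], [61, ∞, 61], [49, 49, ∞]]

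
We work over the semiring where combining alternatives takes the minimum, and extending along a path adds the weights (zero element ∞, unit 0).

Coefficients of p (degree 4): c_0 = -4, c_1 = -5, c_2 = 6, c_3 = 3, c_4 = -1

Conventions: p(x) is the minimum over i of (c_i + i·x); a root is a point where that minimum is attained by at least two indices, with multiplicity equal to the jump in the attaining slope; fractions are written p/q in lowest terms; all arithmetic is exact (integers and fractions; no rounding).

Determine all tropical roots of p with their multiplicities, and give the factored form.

hull edge (i=0, c=-4) to (i=1, c=-5): slope -1, span 1
hull edge (i=1, c=-5) to (i=4, c=-1): slope 4/3, span 3
Factored form: p(x) = -1 ⊗ (x ⊕ (-4/3)) ⊗ (x ⊕ (-4/3)) ⊗ (x ⊕ (-4/3)) ⊗ (x ⊕ 1)
Answer: roots = -4/3 (mult 3), 1 (mult 1)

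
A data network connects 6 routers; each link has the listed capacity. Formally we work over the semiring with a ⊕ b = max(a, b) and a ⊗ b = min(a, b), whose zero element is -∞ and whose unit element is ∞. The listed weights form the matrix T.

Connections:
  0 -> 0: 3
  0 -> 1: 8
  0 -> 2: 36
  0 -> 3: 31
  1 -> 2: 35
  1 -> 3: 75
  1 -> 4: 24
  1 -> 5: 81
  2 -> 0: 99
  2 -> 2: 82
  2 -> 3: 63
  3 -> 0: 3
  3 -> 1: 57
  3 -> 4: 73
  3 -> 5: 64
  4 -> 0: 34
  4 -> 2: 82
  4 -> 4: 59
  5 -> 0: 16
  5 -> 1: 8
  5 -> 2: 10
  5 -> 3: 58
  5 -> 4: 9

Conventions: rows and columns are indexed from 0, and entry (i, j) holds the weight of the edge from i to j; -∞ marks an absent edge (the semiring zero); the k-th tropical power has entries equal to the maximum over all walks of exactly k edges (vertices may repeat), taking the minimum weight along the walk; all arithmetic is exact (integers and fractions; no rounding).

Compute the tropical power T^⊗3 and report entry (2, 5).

T^⊗2:
  [36, 31, 36, 36, 31, 31]
  [35, 57, 35, 58, 73, 64]
  [82, 57, 82, 63, 63, 63]
  [34, 8, 73, 58, 59, 57]
  [82, 8, 82, 63, 59, -∞]
  [10, 57, 16, 16, 58, 58]
T^⊗3:
  [36, 36, 36, 36, 36, 36]
  [35, 57, 73, 58, 59, 58]
  [82, 57, 82, 63, 63, 63]
  [73, 57, 73, 63, 59, 58]
  [82, 57, 82, 63, 63, 63]
  [34, 16, 58, 58, 58, 57]
Key observation: the optimum is the walk 2->2->3->5, with weight 82 min 63 min 64 = 63.
Optimal value attained by: walk 2->2->3->5.
Answer: (T^⊗3)[2][5] = 63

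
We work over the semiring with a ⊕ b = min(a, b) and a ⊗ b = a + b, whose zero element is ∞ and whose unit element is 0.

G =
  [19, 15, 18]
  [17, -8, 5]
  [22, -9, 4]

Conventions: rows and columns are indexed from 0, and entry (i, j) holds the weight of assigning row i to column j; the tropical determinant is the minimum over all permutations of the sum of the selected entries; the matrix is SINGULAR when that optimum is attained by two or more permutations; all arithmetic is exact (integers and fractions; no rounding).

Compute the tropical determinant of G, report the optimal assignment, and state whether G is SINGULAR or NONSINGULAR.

σ = (0, 1, 2): 19 + (-8) + 4 = 15
σ = (0, 2, 1): 19 + 5 + (-9) = 15
σ = (1, 0, 2): 15 + 17 + 4 = 36
σ = (1, 2, 0): 15 + 5 + 22 = 42
σ = (2, 0, 1): 18 + 17 + (-9) = 26
σ = (2, 1, 0): 18 + (-8) + 22 = 32
Optimal value attained by: σ = (0, 1, 2).
Answer: det⊕(G) = 15; verdict: SINGULAR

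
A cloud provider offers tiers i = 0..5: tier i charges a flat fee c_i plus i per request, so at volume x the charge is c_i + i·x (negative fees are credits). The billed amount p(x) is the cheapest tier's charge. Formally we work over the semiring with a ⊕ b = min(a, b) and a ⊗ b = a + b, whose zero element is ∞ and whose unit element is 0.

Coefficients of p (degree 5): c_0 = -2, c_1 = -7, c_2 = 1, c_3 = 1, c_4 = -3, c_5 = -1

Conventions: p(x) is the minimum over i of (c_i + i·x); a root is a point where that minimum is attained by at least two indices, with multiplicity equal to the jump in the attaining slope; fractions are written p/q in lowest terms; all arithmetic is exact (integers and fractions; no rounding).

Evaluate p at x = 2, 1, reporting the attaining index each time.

p(2) = min(-2+0·2=-2, -7+1·2=-5, 1+2·2=5, 1+3·2=7, -3+4·2=5, -1+5·2=9) = -5 (attained by i=1)
p(1) = min(-2+0·1=-2, -7+1·1=-6, 1+2·1=3, 1+3·1=4, -3+4·1=1, -1+5·1=4) = -6 (attained by i=1)
Answer: p(2) = -5; p(1) = -6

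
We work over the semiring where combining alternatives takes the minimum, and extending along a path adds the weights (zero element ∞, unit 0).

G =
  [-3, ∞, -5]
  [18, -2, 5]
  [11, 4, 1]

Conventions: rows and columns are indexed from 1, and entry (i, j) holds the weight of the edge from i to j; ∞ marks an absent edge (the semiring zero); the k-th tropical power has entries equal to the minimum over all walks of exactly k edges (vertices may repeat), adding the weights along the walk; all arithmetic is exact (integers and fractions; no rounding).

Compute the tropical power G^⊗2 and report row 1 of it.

G^⊗2:
  [-6, -1, -8]
  [15, -4, 3]
  [8, 2, 2]
Answer: row 1 of G^⊗2 = [-6, -1, -8]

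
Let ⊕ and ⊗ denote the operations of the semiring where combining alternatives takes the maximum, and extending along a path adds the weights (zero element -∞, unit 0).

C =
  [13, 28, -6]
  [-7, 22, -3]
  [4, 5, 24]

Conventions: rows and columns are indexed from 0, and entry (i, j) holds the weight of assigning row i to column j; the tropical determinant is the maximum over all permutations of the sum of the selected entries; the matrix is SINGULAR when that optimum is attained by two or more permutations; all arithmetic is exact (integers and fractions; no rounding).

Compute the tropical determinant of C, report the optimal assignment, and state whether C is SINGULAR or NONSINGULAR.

σ = (0, 1, 2): 13 + 22 + 24 = 59
σ = (0, 2, 1): 13 + (-3) + 5 = 15
σ = (1, 0, 2): 28 + (-7) + 24 = 45
σ = (1, 2, 0): 28 + (-3) + 4 = 29
σ = (2, 0, 1): (-6) + (-7) + 5 = -8
σ = (2, 1, 0): (-6) + 22 + 4 = 20
Optimal value attained by: σ = (0, 1, 2).
Answer: det⊕(C) = 59; verdict: NONSINGULAR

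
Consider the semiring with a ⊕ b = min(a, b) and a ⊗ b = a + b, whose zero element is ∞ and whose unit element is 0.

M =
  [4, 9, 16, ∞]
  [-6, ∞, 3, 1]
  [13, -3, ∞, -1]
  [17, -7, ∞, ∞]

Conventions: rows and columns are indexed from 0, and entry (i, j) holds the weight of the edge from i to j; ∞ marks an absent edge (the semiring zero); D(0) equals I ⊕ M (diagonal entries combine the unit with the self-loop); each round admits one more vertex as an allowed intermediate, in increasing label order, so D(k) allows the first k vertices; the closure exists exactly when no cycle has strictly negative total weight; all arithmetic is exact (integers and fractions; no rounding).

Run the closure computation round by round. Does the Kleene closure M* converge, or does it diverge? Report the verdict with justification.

D(0):
  [0, 9, 16, ∞]
  [-6, 0, 3, 1]
  [13, -3, 0, -1]
  [17, -7, ∞, 0]
D(1):
  [0, 9, 16, ∞]
  [-6, 0, 3, 1]
  [13, -3, 0, -1]
  [17, -7, 33, 0]
Detection: at round 2, diagonal entry (3, 3) turns strictly negative.
Key observation: the cycle 3->1->3 has total weight (-7) + 1, which is strictly negative.
Answer: DIVERGES — negative cycle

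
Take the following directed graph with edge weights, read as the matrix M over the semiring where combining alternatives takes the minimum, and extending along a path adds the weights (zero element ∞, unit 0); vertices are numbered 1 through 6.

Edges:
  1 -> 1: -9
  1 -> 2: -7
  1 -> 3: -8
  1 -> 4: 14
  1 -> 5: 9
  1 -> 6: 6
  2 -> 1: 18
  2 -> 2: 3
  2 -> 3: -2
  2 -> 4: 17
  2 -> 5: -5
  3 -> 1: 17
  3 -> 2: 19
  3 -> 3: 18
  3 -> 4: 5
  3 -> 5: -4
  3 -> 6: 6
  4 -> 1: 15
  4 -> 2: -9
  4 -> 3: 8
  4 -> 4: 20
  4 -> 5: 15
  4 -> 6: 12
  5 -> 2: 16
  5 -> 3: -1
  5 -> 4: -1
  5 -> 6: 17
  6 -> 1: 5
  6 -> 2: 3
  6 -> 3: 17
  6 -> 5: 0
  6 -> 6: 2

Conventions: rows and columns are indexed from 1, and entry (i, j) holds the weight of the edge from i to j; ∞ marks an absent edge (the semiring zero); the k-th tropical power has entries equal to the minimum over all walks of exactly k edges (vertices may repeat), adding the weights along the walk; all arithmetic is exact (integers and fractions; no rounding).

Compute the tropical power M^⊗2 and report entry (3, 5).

M^⊗2:
  [-18, -16, -17, -3, -12, -3]
  [9, 6, -6, -6, -6, 4]
  [8, -4, -5, -5, 6, 8]
  [6, -6, -11, 8, -14, 14]
  [14, -10, 7, 4, -5, 5]
  [-4, -2, -3, -1, -2, 4]
Key observation: the optimum is the walk 3->6->5, with weight 6 + 0 = 6.
Optimal value attained by: walk 3->6->5.
Answer: (M^⊗2)[3][5] = 6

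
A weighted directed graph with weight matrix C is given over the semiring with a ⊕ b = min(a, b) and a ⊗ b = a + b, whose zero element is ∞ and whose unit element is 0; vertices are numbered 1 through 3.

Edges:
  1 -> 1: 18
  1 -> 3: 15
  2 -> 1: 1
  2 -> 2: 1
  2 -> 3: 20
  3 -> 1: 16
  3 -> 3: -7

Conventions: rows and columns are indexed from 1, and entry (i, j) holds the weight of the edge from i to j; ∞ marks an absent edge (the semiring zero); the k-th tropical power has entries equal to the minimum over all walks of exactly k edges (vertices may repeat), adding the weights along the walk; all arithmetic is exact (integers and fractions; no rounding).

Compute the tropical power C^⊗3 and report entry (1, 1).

C^⊗2:
  [31, ∞, 8]
  [2, 2, 13]
  [9, ∞, -14]
C^⊗3:
  [24, ∞, 1]
  [3, 3, 6]
  [2, ∞, -21]
Key observation: the optimum is the walk 1->3->3->1, with weight 15 + (-7) + 16 = 24.
Optimal value attained by: walk 1->3->3->1.
Answer: (C^⊗3)[1][1] = 24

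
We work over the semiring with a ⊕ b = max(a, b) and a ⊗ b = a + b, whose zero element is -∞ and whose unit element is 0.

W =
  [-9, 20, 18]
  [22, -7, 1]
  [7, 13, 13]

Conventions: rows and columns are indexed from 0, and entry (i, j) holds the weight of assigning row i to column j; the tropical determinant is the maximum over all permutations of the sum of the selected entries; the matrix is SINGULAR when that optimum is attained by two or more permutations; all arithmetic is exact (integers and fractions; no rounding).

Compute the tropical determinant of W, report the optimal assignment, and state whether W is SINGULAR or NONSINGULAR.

σ = (0, 1, 2): (-9) + (-7) + 13 = -3
σ = (0, 2, 1): (-9) + 1 + 13 = 5
σ = (1, 0, 2): 20 + 22 + 13 = 55
σ = (1, 2, 0): 20 + 1 + 7 = 28
σ = (2, 0, 1): 18 + 22 + 13 = 53
σ = (2, 1, 0): 18 + (-7) + 7 = 18
Optimal value attained by: σ = (1, 0, 2).
Answer: det⊕(W) = 55; verdict: NONSINGULAR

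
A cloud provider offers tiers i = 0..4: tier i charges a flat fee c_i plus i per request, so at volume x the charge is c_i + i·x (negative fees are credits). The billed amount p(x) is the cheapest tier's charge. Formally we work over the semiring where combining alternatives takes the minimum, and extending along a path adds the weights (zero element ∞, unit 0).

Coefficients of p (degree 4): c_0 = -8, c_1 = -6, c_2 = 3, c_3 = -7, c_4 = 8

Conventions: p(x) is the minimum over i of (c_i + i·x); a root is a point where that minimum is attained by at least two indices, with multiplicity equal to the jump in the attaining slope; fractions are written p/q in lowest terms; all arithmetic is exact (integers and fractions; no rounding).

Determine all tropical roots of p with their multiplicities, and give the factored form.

hull edge (i=0, c=-8) to (i=3, c=-7): slope 1/3, span 3
hull edge (i=3, c=-7) to (i=4, c=8): slope 15, span 1
Factored form: p(x) = 8 ⊗ (x ⊕ (-15)) ⊗ (x ⊕ (-1/3)) ⊗ (x ⊕ (-1/3)) ⊗ (x ⊕ (-1/3))
Answer: roots = -15 (mult 1), -1/3 (mult 3)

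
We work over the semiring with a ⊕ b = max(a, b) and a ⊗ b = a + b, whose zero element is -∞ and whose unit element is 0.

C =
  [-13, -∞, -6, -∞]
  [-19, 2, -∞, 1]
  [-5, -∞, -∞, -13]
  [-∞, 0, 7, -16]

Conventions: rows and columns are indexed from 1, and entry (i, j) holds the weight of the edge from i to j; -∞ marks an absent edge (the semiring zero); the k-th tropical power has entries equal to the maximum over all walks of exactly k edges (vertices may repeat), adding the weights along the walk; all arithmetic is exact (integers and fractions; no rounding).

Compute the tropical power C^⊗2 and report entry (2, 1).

C^⊗2:
  [-11, -∞, -19, -19]
  [-17, 4, 8, 3]
  [-18, -13, -6, -29]
  [2, 2, -9, 1]
Key observation: the optimum is the walk 2->2->1, with weight 2 + (-19) = -17.
Optimal value attained by: walk 2->2->1.
Answer: (C^⊗2)[2][1] = -17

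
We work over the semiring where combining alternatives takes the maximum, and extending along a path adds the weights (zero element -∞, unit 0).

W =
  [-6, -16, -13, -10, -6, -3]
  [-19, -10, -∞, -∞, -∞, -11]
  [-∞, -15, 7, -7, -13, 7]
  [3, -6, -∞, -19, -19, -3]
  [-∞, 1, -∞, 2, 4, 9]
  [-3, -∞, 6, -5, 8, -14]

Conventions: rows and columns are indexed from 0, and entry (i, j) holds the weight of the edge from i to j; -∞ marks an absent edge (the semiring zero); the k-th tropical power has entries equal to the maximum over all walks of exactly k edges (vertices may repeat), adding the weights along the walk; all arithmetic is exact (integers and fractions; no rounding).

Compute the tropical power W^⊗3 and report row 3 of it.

W^⊗2:
  [-6, -5, 3, -4, 5, 3]
  [-14, -20, -5, -16, -3, -21]
  [4, -8, 14, 2, 15, 14]
  [-3, -13, 3, -7, 5, 0]
  [6, 5, 15, 6, 17, 13]
  [-2, 9, 13, 10, 12, 17]
W^⊗3:
  [0, 6, 10, 7, 11, 14]
  [-13, -2, 2, -1, 1, 6]
  [11, 16, 21, 17, 22, 24]
  [-3, 6, 10, 7, 9, 14]
  [10, 18, 22, 19, 21, 26]
  [14, 13, 23, 14, 25, 21]
Answer: row 3 of W^⊗3 = [-3, 6, 10, 7, 9, 14]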